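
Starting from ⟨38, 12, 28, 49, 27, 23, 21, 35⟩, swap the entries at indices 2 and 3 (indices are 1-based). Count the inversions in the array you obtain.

There are 17 inversions.

Positions 2 and 3 hold 12 and 28; after swapping, the array is [38, 28, 12, 49, 27, 23, 21, 35].
Sweep left to right; for each value list the smaller values that follow it:
38 → 28, 12, 27, 23, 21, 35 → 6
28 → 12, 27, 23, 21 → 4
12 → none → 0
49 → 27, 23, 21, 35 → 4
27 → 23, 21 → 2
23 → 21 → 1
21 → none → 0
35 → none → 0
Sum: 6 + 4 + 0 + 4 + 2 + 1 + 0 + 0 = 17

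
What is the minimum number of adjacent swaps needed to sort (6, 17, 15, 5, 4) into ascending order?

8

The minimum number of adjacent swaps to sort an array equals its inversion count, since every such swap removes exactly one inversion.
Count inversions — for each element, later elements that are smaller:
6: 5, 4 → 2
17: 15, 5, 4 → 3
15: 5, 4 → 2
5: 4 → 1
4: none → 0
Total inversions: 2 + 3 + 2 + 1 + 0 = 8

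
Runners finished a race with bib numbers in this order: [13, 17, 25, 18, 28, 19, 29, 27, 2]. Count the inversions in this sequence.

Sweep left to right; for each value list the smaller values that follow it:
13: 1
17: 1
25: 3
18: 1
28: 3
19: 1
29: 2
27: 1
2: 0
Sum: 1 + 1 + 3 + 1 + 3 + 1 + 2 + 1 + 0 = 13

13 inversions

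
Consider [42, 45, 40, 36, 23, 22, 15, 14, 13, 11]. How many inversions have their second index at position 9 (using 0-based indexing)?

9 such elements

The element at index 9 is 11.
Elements before it: 42, 45, 40, 36, 23, 22, 15, 14, 13
Those larger than 11: 42, 45, 40, 36, 23, 22, 15, 14, 13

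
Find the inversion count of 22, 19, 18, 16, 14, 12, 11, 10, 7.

There are 36 inversions.

Element-by-element contributions:
22: 8
19: 7
18: 6
16: 5
14: 4
12: 3
11: 2
10: 1
7: 0
Sum: 8 + 7 + 6 + 5 + 4 + 3 + 2 + 1 + 0 = 36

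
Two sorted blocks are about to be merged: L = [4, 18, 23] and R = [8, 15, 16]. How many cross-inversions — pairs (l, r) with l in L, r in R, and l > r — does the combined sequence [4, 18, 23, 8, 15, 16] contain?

For each element r of the right run, count left-run elements greater than r:
r = 8: 18, 23 → 2
r = 15: 18, 23 → 2
r = 16: 18, 23 → 2
Cross-inversions: 2 + 2 + 2 = 6

6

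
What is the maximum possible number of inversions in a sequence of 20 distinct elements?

190

A reversed (strictly descending) arrangement makes every pair an inversion, giving C(20, 2) inversions.
C(20, 2) = 20·19/2 = 190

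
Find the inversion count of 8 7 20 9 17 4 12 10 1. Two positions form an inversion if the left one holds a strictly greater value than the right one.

For each element, count later entries that are smaller:
8: 3
7: 2
20: 6
9: 2
17: 4
4: 1
12: 2
10: 1
1: 0
Sum: 3 + 2 + 6 + 2 + 4 + 1 + 2 + 1 + 0 = 21

There are 21 inversions.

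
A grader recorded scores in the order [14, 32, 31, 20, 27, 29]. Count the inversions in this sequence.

Out-of-order pairs: 7

Inversion pairs (indices are 1-based):
(2,3): 32 > 31
(2,4): 32 > 20
(2,5): 32 > 27
(2,6): 32 > 29
(3,4): 31 > 20
(3,5): 31 > 27
(3,6): 31 > 29
That's 7 pairs.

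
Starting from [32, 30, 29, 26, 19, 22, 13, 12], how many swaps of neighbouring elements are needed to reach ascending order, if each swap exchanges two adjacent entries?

27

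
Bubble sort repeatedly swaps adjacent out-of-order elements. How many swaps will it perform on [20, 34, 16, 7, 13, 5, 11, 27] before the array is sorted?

Each adjacent swap fixes exactly one inversion, so the minimum swap count equals the number of inversions.
Count inversions — for each element, later elements that are smaller:
20: 16, 7, 13, 5, 11 → 5
34: 16, 7, 13, 5, 11, 27 → 6
16: 7, 13, 5, 11 → 4
7: 5 → 1
13: 5, 11 → 2
5: none → 0
11: none → 0
27: none → 0
Total inversions: 5 + 6 + 4 + 1 + 2 + 0 + 0 + 0 = 18

Adjacent swaps: 18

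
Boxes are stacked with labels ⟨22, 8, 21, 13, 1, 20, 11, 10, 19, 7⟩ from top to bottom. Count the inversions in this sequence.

30 inversions

Element-by-element contributions:
22: 9
8: 2
21: 7
13: 4
1: 0
20: 4
11: 2
10: 1
19: 1
7: 0
Sum: 9 + 2 + 7 + 4 + 0 + 4 + 2 + 1 + 1 + 0 = 30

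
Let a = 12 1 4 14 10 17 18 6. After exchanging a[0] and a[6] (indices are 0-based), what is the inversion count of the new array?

Positions 0 and 6 hold 12 and 18; after swapping, the array is [18, 1, 4, 14, 10, 17, 12, 6].
Count, for each position, how many later elements it exceeds:
18 → 1, 4, 14, 10, 17, 12, 6 → 7
1 → none → 0
4 → none → 0
14 → 10, 12, 6 → 3
10 → 6 → 1
17 → 12, 6 → 2
12 → 6 → 1
6 → none → 0
Sum: 7 + 0 + 0 + 3 + 1 + 2 + 1 + 0 = 14

14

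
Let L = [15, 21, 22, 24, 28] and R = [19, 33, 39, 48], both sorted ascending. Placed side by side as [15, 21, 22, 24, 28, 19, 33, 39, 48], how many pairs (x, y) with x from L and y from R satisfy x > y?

4 split inversions

For each element r of the right run, count left-run elements greater than r:
r = 19: 21, 22, 24, 28 → 4
r = 33: none → 0
r = 39: none → 0
r = 48: none → 0
Cross-inversions: 4 + 0 + 0 + 0 = 4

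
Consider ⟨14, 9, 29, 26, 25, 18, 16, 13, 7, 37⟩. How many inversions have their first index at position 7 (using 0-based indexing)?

The element at index 7 is 13.
Elements after it: 7, 37
Those smaller than 13: 7

1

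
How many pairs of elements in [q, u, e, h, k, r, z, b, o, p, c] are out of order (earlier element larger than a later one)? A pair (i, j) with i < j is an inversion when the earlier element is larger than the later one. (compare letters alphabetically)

There are 31 out-of-order pairs.

Sweep left to right; for each value list the smaller values that follow it:
q: 7
u: 8
e: 2
h: 2
k: 2
r: 4
z: 4
b: 0
o: 1
p: 1
c: 0
Sum: 7 + 8 + 2 + 2 + 2 + 4 + 4 + 0 + 1 + 1 + 0 = 31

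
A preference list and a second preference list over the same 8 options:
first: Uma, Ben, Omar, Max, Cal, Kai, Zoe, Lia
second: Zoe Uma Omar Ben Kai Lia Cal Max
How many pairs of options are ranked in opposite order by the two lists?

Assign each item its position (1..8) in the first ordering, then rewrite the second ordering as that position sequence:
positions: Uma→1, Ben→2, Omar→3, Max→4, Cal→5, Kai→6, Zoe→7, Lia→8
second ordering as positions: [7, 1, 3, 2, 6, 8, 5, 4]
Discordant pairs = inversions in this position sequence.
7: 1, 3, 2, 6, 5, 4 → 6
1: 0
3: 2 → 1
2: 0
6: 5, 4 → 2
8: 5, 4 → 2
5: 4 → 1
4: 0
Total: 6 + 0 + 1 + 0 + 2 + 2 + 1 + 0 = 12

12 pairs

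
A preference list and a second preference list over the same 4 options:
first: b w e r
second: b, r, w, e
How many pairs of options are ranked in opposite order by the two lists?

2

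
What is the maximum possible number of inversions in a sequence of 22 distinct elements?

Inversions: 231

The maximum occurs when the array is in strictly decreasing order: every one of the C(22, 2) pairs is inverted.
C(22, 2) = 22·21/2 = 231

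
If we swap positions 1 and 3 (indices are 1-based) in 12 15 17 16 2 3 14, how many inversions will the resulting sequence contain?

Positions 1 and 3 hold 12 and 17; after swapping, the array is [17, 15, 12, 16, 2, 3, 14].
Count, for each position, how many later elements it exceeds:
17 → 15, 12, 16, 2, 3, 14 → 6
15 → 12, 2, 3, 14 → 4
12 → 2, 3 → 2
16 → 2, 3, 14 → 3
2 → none → 0
3 → none → 0
14 → none → 0
Sum: 6 + 4 + 2 + 3 + 0 + 0 + 0 = 15

Inversions: 15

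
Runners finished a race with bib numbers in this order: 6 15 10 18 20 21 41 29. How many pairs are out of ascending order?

For each element, count later entries that are smaller:
6: 0
15: 1
10: 0
18: 0
20: 0
21: 0
41: 1
29: 0
Sum: 0 + 1 + 0 + 0 + 0 + 0 + 1 + 0 = 2

2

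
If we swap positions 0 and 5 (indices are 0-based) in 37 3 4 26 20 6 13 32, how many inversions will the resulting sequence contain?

Inversions: 7

Positions 0 and 5 hold 37 and 6; after swapping, the array is [6, 3, 4, 26, 20, 37, 13, 32].
For each element, count later entries that are smaller:
6: 2
3: 0
4: 0
26: 2
20: 1
37: 2
13: 0
32: 0
Sum: 2 + 0 + 0 + 2 + 1 + 2 + 0 + 0 = 7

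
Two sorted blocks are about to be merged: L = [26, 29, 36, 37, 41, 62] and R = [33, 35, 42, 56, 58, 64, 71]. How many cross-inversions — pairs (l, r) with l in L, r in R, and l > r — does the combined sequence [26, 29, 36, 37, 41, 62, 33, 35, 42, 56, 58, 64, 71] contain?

Take each right-half value and tally the left-half values above it:
r = 33: 36, 37, 41, 62 → 4
r = 35: 36, 37, 41, 62 → 4
r = 42: 62 → 1
r = 56: 62 → 1
r = 58: 62 → 1
r = 64: none → 0
r = 71: none → 0
Cross-inversions: 4 + 4 + 1 + 1 + 1 + 0 + 0 = 11

11 split inversions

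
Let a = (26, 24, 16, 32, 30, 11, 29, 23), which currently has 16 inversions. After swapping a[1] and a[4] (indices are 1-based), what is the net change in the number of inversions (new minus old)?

+1

Positions 1 and 4 hold 26 and 32; after swapping, the array is [32, 24, 16, 26, 30, 11, 29, 23].
Count, for each position, how many later elements it exceeds:
32: 7
24: 3
16: 1
26: 2
30: 3
11: 0
29: 1
23: 0
Sum: 7 + 3 + 1 + 2 + 3 + 0 + 1 + 0 = 17
Change: 17 − 16 = +1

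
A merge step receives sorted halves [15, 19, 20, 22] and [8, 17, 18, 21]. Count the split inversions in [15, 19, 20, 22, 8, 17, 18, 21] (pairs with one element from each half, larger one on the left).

Take each right-half value and tally the left-half values above it:
r = 8: 15, 19, 20, 22 → 4
r = 17: 19, 20, 22 → 3
r = 18: 19, 20, 22 → 3
r = 21: 22 → 1
Cross-inversions: 4 + 3 + 3 + 1 = 11

There are 11 cross-inversions.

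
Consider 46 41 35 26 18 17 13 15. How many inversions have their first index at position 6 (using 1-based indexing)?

2 such elements

The element at index 6 is 17.
Elements after it: 13, 15
Those smaller than 17: 13, 15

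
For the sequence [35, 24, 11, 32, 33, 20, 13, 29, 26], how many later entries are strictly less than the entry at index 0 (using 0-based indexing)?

The element at index 0 is 35.
Elements after it: 24, 11, 32, 33, 20, 13, 29, 26
Those smaller than 35: 24, 11, 32, 33, 20, 13, 29, 26

8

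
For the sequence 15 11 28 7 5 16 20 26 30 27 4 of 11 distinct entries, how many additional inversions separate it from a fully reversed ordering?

32 inversions short

Maximum inversions for 11 distinct elements is C(11, 2) = 11·10/2 = 55.
Current inversions — for each element, count later smaller elements:
15: 4
11: 3
28: 7
7: 2
5: 1
16: 1
20: 1
26: 1
30: 2
27: 1
4: 0
Current total: 4 + 3 + 7 + 2 + 1 + 1 + 1 + 1 + 2 + 1 + 0 = 23
Shortfall: 55 − 23 = 32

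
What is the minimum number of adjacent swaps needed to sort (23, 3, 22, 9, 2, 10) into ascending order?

Each adjacent swap fixes exactly one inversion, so the minimum swap count equals the number of inversions.
Count inversions — for each element, later elements that are smaller:
23: 3, 22, 9, 2, 10 → 5
3: 2 → 1
22: 9, 2, 10 → 3
9: 2 → 1
2: none → 0
10: none → 0
Total inversions: 5 + 1 + 3 + 1 + 0 + 0 = 10

There are 10 swaps.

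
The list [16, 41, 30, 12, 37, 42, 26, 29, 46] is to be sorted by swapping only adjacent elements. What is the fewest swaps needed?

13 adjacent swaps

Minimum adjacent swaps = number of inversions (each swap of adjacent out-of-order elements removes one inversion and no swap can remove more).
Count inversions — for each element, later elements that are smaller:
16: 12 → 1
41: 30, 12, 37, 26, 29 → 5
30: 12, 26, 29 → 3
12: none → 0
37: 26, 29 → 2
42: 26, 29 → 2
26: none → 0
29: none → 0
46: none → 0
Total inversions: 1 + 5 + 3 + 0 + 2 + 2 + 0 + 0 + 0 = 13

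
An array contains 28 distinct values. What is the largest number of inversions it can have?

378 inversions

The maximum occurs when the array is in strictly decreasing order: every one of the C(28, 2) pairs is inverted.
C(28, 2) = 28·27/2 = 378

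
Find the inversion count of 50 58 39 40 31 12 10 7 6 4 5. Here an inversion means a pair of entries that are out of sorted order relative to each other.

52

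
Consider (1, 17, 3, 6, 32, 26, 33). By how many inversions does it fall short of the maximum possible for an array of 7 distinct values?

18

Maximum inversions for 7 distinct elements is C(7, 2) = 7·6/2 = 21.
Current inversions — for each element, count later smaller elements:
1: 0
17: 2
3: 0
6: 0
32: 1
26: 0
33: 0
Current total: 0 + 2 + 0 + 0 + 1 + 0 + 0 = 3
Shortfall: 21 − 3 = 18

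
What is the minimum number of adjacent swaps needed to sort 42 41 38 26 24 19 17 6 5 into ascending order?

Each adjacent swap fixes exactly one inversion, so the minimum swap count equals the number of inversions.
Count inversions — for each element, later elements that are smaller:
42: 41, 38, 26, 24, 19, 17, 6, 5 → 8
41: 38, 26, 24, 19, 17, 6, 5 → 7
38: 26, 24, 19, 17, 6, 5 → 6
26: 24, 19, 17, 6, 5 → 5
24: 19, 17, 6, 5 → 4
19: 17, 6, 5 → 3
17: 6, 5 → 2
6: 5 → 1
5: none → 0
Total inversions: 8 + 7 + 6 + 5 + 4 + 3 + 2 + 1 + 0 = 36

Adjacent swaps: 36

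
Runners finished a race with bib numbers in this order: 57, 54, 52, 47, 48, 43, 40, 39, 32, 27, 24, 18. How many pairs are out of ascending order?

Sweep left to right; for each value list the smaller values that follow it:
57: 11
54: 10
52: 9
47: 7
48: 7
43: 6
40: 5
39: 4
32: 3
27: 2
24: 1
18: 0
Sum: 11 + 10 + 9 + 7 + 7 + 6 + 5 + 4 + 3 + 2 + 1 + 0 = 65

There are 65 out-of-order pairs.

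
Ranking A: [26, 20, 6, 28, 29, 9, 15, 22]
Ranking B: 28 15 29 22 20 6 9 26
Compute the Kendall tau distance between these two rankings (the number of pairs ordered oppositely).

18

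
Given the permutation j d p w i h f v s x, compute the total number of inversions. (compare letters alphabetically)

16

Sweep left to right; for each value list the smaller values that follow it:
j → d, i, h, f → 4
d → none → 0
p → i, h, f → 3
w → i, h, f, v, s → 5
i → h, f → 2
h → f → 1
f → none → 0
v → s → 1
s → none → 0
x → none → 0
Sum: 4 + 0 + 3 + 5 + 2 + 1 + 0 + 1 + 0 + 0 = 16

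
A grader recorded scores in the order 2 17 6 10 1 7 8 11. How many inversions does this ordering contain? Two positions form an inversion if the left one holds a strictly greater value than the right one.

11 out-of-order pairs

For each element, count later entries that are smaller:
2 → 1 → 1
17 → 6, 10, 1, 7, 8, 11 → 6
6 → 1 → 1
10 → 1, 7, 8 → 3
1 → none → 0
7 → none → 0
8 → none → 0
11 → none → 0
Sum: 1 + 6 + 1 + 3 + 0 + 0 + 0 + 0 = 11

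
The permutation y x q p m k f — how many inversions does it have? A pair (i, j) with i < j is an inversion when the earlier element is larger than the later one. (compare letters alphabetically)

21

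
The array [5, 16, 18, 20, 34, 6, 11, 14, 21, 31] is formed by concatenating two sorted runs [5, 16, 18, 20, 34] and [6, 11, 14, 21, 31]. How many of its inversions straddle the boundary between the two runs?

There are 14 split inversions.

Take each right-half value and tally the left-half values above it:
r = 6: 16, 18, 20, 34 → 4
r = 11: 16, 18, 20, 34 → 4
r = 14: 16, 18, 20, 34 → 4
r = 21: 34 → 1
r = 31: 34 → 1
Cross-inversions: 4 + 4 + 4 + 1 + 1 = 14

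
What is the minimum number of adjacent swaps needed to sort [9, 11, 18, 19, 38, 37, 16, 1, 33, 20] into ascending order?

17 adjacent swaps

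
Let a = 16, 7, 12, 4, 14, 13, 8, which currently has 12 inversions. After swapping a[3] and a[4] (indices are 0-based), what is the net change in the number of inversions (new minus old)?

Positions 3 and 4 hold 4 and 14; after swapping, the array is [16, 7, 12, 14, 4, 13, 8].
Element-by-element contributions:
16: 6
7: 1
12: 2
14: 3
4: 0
13: 1
8: 0
Sum: 6 + 1 + 2 + 3 + 0 + 1 + 0 = 13
Change: 13 − 12 = +1

+1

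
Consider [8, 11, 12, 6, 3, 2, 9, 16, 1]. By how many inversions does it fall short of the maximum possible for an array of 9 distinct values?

Maximum inversions for 9 distinct elements is C(9, 2) = 9·8/2 = 36.
Current inversions — for each element, count later smaller elements:
8: 4
11: 5
12: 5
6: 3
3: 2
2: 1
9: 1
16: 1
1: 0
Current total: 4 + 5 + 5 + 3 + 2 + 1 + 1 + 1 + 0 = 22
Shortfall: 36 − 22 = 14

14 inversions short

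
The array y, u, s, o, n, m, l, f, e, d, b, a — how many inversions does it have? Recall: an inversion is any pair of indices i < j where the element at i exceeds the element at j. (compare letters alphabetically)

There are 66 inversions.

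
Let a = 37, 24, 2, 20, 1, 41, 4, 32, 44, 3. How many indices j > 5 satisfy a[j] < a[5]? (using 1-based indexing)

0

The element at index 5 is 1.
Elements after it: 41, 4, 32, 44, 3
None of them are smaller than 1.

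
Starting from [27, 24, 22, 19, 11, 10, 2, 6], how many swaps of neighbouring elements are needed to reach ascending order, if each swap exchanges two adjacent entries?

Minimum adjacent swaps = number of inversions (each swap of adjacent out-of-order elements removes one inversion and no swap can remove more).
Count inversions — for each element, later elements that are smaller:
27: 24, 22, 19, 11, 10, 2, 6 → 7
24: 22, 19, 11, 10, 2, 6 → 6
22: 19, 11, 10, 2, 6 → 5
19: 11, 10, 2, 6 → 4
11: 10, 2, 6 → 3
10: 2, 6 → 2
2: none → 0
6: none → 0
Total inversions: 7 + 6 + 5 + 4 + 3 + 2 + 0 + 0 = 27

27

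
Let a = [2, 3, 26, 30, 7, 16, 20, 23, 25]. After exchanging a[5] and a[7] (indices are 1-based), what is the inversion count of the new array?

Positions 5 and 7 hold 7 and 20; after swapping, the array is [2, 3, 26, 30, 20, 16, 7, 23, 25].
Sweep left to right; for each value list the smaller values that follow it:
2: 0
3: 0
26: 5
30: 5
20: 2
16: 1
7: 0
23: 0
25: 0
Sum: 0 + 0 + 5 + 5 + 2 + 1 + 0 + 0 + 0 = 13

Inversions: 13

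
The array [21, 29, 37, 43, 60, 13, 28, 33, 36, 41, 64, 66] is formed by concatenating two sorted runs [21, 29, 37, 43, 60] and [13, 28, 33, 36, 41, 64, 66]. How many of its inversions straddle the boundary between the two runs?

17

For each element r of the right run, count left-run elements greater than r:
r = 13: 21, 29, 37, 43, 60 → 5
r = 28: 29, 37, 43, 60 → 4
r = 33: 37, 43, 60 → 3
r = 36: 37, 43, 60 → 3
r = 41: 43, 60 → 2
r = 64: none → 0
r = 66: none → 0
Cross-inversions: 5 + 4 + 3 + 3 + 2 + 0 + 0 = 17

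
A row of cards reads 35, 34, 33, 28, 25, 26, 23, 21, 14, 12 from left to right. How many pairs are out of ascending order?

Count, for each position, how many later elements it exceeds:
35: 9
34: 8
33: 7
28: 6
25: 4
26: 4
23: 3
21: 2
14: 1
12: 0
Sum: 9 + 8 + 7 + 6 + 4 + 4 + 3 + 2 + 1 + 0 = 44

44 inversions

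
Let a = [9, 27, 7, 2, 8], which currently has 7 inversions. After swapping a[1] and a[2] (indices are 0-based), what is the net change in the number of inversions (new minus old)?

Positions 1 and 2 hold 27 and 7; after swapping, the array is [9, 7, 27, 2, 8].
Sweep left to right; for each value list the smaller values that follow it:
9 → 7, 2, 8 → 3
7 → 2 → 1
27 → 2, 8 → 2
2 → none → 0
8 → none → 0
Sum: 3 + 1 + 2 + 0 + 0 = 6
Change: 6 − 7 = -1

-1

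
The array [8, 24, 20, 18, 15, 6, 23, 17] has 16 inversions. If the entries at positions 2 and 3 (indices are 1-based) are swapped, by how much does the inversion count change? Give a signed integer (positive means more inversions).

Positions 2 and 3 hold 24 and 20; after swapping, the array is [8, 20, 24, 18, 15, 6, 23, 17].
Sweep left to right; for each value list the smaller values that follow it:
8: 1
20: 4
24: 5
18: 3
15: 1
6: 0
23: 1
17: 0
Sum: 1 + 4 + 5 + 3 + 1 + 0 + 1 + 0 = 15
Change: 15 − 16 = -1

-1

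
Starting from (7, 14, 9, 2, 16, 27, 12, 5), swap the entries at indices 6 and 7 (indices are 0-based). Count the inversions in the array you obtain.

Positions 6 and 7 hold 12 and 5; after swapping, the array is [7, 14, 9, 2, 16, 27, 5, 12].
For each element, count later entries that are smaller:
7 → 2, 5 → 2
14 → 9, 2, 5, 12 → 4
9 → 2, 5 → 2
2 → none → 0
16 → 5, 12 → 2
27 → 5, 12 → 2
5 → none → 0
12 → none → 0
Sum: 2 + 4 + 2 + 0 + 2 + 2 + 0 + 0 = 12

12 inversions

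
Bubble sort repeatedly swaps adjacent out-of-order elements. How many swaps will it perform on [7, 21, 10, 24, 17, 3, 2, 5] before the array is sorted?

19 adjacent swaps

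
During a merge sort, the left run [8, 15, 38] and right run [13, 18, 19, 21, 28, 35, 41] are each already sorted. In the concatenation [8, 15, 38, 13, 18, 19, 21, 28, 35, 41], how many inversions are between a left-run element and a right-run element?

Count, for every r in R, how many entries of L exceed r:
r = 13: 15, 38 → 2
r = 18: 38 → 1
r = 19: 38 → 1
r = 21: 38 → 1
r = 28: 38 → 1
r = 35: 38 → 1
r = 41: none → 0
Cross-inversions: 2 + 1 + 1 + 1 + 1 + 1 + 0 = 7

7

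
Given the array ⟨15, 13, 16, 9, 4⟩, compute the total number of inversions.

8

Inversion pairs (indices are 1-based):
(1,2): 15 > 13
(1,4): 15 > 9
(1,5): 15 > 4
(2,4): 13 > 9
(2,5): 13 > 4
(3,4): 16 > 9
(3,5): 16 > 4
(4,5): 9 > 4
That's 8 pairs.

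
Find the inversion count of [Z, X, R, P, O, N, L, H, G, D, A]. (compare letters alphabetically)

Sweep left to right; for each value list the smaller values that follow it:
Z → X, R, P, O, N, L, H, G, D, A → 10
X → R, P, O, N, L, H, G, D, A → 9
R → P, O, N, L, H, G, D, A → 8
P → O, N, L, H, G, D, A → 7
O → N, L, H, G, D, A → 6
N → L, H, G, D, A → 5
L → H, G, D, A → 4
H → G, D, A → 3
G → D, A → 2
D → A → 1
A → none → 0
Sum: 10 + 9 + 8 + 7 + 6 + 5 + 4 + 3 + 2 + 1 + 0 = 55

55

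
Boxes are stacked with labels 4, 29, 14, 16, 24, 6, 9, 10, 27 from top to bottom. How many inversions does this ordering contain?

16

Element-by-element contributions:
4: 0
29: 7
14: 3
16: 3
24: 3
6: 0
9: 0
10: 0
27: 0
Sum: 0 + 7 + 3 + 3 + 3 + 0 + 0 + 0 + 0 = 16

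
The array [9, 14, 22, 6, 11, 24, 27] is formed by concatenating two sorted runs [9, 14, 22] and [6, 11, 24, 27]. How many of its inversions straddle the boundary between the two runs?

Count, for every r in R, how many entries of L exceed r:
r = 6: 9, 14, 22 → 3
r = 11: 14, 22 → 2
r = 24: none → 0
r = 27: none → 0
Cross-inversions: 3 + 2 + 0 + 0 = 5

5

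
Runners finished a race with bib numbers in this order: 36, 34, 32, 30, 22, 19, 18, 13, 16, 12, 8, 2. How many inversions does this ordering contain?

Count, for each position, how many later elements it exceeds:
36: 11
34: 10
32: 9
30: 8
22: 7
19: 6
18: 5
13: 3
16: 3
12: 2
8: 1
2: 0
Sum: 11 + 10 + 9 + 8 + 7 + 6 + 5 + 3 + 3 + 2 + 1 + 0 = 65

65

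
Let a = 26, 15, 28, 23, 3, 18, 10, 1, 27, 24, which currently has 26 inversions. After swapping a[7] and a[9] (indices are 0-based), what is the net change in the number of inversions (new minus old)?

+1

Positions 7 and 9 hold 1 and 24; after swapping, the array is [26, 15, 28, 23, 3, 18, 10, 24, 27, 1].
Count, for each position, how many later elements it exceeds:
26: 7
15: 3
28: 7
23: 4
3: 1
18: 2
10: 1
24: 1
27: 1
1: 0
Sum: 7 + 3 + 7 + 4 + 1 + 2 + 1 + 1 + 1 + 0 = 27
Change: 27 − 26 = +1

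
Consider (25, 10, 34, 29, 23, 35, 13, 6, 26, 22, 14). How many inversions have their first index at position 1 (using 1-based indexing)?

The element at index 1 is 25.
Elements after it: 10, 34, 29, 23, 35, 13, 6, 26, 22, 14
Those smaller than 25: 10, 23, 13, 6, 22, 14

6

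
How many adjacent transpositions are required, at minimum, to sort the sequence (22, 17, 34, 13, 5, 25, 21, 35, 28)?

The minimum number of adjacent swaps to sort an array equals its inversion count, since every such swap removes exactly one inversion.
Count inversions — for each element, later elements that are smaller:
22: 17, 13, 5, 21 → 4
17: 13, 5 → 2
34: 13, 5, 25, 21, 28 → 5
13: 5 → 1
5: none → 0
25: 21 → 1
21: none → 0
35: 28 → 1
28: none → 0
Total inversions: 4 + 2 + 5 + 1 + 0 + 1 + 0 + 1 + 0 = 14

14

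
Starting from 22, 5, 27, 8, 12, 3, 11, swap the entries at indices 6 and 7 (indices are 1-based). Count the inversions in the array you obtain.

14 inversions

Positions 6 and 7 hold 3 and 11; after swapping, the array is [22, 5, 27, 8, 12, 11, 3].
Count, for each position, how many later elements it exceeds:
22 → 5, 8, 12, 11, 3 → 5
5 → 3 → 1
27 → 8, 12, 11, 3 → 4
8 → 3 → 1
12 → 11, 3 → 2
11 → 3 → 1
3 → none → 0
Sum: 5 + 1 + 4 + 1 + 2 + 1 + 0 = 14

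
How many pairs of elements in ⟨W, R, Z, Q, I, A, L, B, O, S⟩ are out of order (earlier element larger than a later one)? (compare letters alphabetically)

Element-by-element contributions:
W → R, Q, I, A, L, B, O, S → 8
R → Q, I, A, L, B, O → 6
Z → Q, I, A, L, B, O, S → 7
Q → I, A, L, B, O → 5
I → A, B → 2
A → none → 0
L → B → 1
B → none → 0
O → none → 0
S → none → 0
Sum: 8 + 6 + 7 + 5 + 2 + 0 + 1 + 0 + 0 + 0 = 29

There are 29 inversions.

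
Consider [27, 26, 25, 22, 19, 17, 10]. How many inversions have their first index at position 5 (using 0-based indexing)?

The element at index 5 is 17.
Elements after it: 10
Those smaller than 17: 10

1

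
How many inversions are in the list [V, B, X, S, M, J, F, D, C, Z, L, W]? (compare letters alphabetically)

35 inversions

For each element, count later entries that are smaller:
V → B, S, M, J, F, D, C, L → 8
B → none → 0
X → S, M, J, F, D, C, L, W → 8
S → M, J, F, D, C, L → 6
M → J, F, D, C, L → 5
J → F, D, C → 3
F → D, C → 2
D → C → 1
C → none → 0
Z → L, W → 2
L → none → 0
W → none → 0
Sum: 8 + 0 + 8 + 6 + 5 + 3 + 2 + 1 + 0 + 2 + 0 + 0 = 35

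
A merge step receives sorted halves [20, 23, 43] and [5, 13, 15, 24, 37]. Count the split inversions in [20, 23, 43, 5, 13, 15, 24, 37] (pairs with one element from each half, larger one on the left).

11

For each element r of the right run, count left-run elements greater than r:
r = 5: 20, 23, 43 → 3
r = 13: 20, 23, 43 → 3
r = 15: 20, 23, 43 → 3
r = 24: 43 → 1
r = 37: 43 → 1
Cross-inversions: 3 + 3 + 3 + 1 + 1 = 11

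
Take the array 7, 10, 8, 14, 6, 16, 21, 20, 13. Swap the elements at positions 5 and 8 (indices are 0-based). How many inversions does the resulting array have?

Positions 5 and 8 hold 16 and 13; after swapping, the array is [7, 10, 8, 14, 6, 13, 21, 20, 16].
Count, for each position, how many later elements it exceeds:
7 → 6 → 1
10 → 8, 6 → 2
8 → 6 → 1
14 → 6, 13 → 2
6 → none → 0
13 → none → 0
21 → 20, 16 → 2
20 → 16 → 1
16 → none → 0
Sum: 1 + 2 + 1 + 2 + 0 + 0 + 2 + 1 + 0 = 9

There are 9 inversions.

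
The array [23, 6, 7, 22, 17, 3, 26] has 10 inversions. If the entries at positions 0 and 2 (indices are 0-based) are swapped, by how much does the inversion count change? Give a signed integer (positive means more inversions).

-1

Positions 0 and 2 hold 23 and 7; after swapping, the array is [7, 6, 23, 22, 17, 3, 26].
Element-by-element contributions:
7 → 6, 3 → 2
6 → 3 → 1
23 → 22, 17, 3 → 3
22 → 17, 3 → 2
17 → 3 → 1
3 → none → 0
26 → none → 0
Sum: 2 + 1 + 3 + 2 + 1 + 0 + 0 = 9
Change: 9 − 10 = -1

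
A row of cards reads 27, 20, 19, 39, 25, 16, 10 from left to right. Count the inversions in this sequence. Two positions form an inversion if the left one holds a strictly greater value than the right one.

16

For each element, count later entries that are smaller:
27: 5
20: 3
19: 2
39: 3
25: 2
16: 1
10: 0
Sum: 5 + 3 + 2 + 3 + 2 + 1 + 0 = 16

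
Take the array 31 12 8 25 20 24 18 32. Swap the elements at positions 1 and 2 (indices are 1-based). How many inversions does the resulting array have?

11

Positions 1 and 2 hold 31 and 12; after swapping, the array is [12, 31, 8, 25, 20, 24, 18, 32].
Element-by-element contributions:
12: 1
31: 5
8: 0
25: 3
20: 1
24: 1
18: 0
32: 0
Sum: 1 + 5 + 0 + 3 + 1 + 1 + 0 + 0 = 11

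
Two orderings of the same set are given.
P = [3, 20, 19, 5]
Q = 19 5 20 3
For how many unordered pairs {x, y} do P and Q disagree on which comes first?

5

Assign each item its position (1..4) in the first ordering, then rewrite the second ordering as that position sequence:
positions: 3→1, 20→2, 19→3, 5→4
second ordering as positions: [3, 4, 2, 1]
Discordant pairs = inversions in this position sequence.
3: 2, 1 → 2
4: 2, 1 → 2
2: 1 → 1
1: 0
Total: 2 + 2 + 1 + 0 = 5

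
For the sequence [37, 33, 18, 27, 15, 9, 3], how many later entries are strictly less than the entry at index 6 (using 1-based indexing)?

1

The element at index 6 is 9.
Elements after it: 3
Those smaller than 9: 3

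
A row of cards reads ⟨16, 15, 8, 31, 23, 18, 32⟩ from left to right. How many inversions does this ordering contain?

For each element, count later entries that are smaller:
16 → 15, 8 → 2
15 → 8 → 1
8 → none → 0
31 → 23, 18 → 2
23 → 18 → 1
18 → none → 0
32 → none → 0
Sum: 2 + 1 + 0 + 2 + 1 + 0 + 0 = 6

6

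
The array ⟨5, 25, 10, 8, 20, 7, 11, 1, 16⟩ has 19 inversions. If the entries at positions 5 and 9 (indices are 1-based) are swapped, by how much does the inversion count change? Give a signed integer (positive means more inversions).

Positions 5 and 9 hold 20 and 16; after swapping, the array is [5, 25, 10, 8, 16, 7, 11, 1, 20].
For each element, count later entries that are smaller:
5: 1
25: 7
10: 3
8: 2
16: 3
7: 1
11: 1
1: 0
20: 0
Sum: 1 + 7 + 3 + 2 + 3 + 1 + 1 + 0 + 0 = 18
Change: 18 − 19 = -1

-1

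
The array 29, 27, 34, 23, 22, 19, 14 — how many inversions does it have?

Count, for each position, how many later elements it exceeds:
29 → 27, 23, 22, 19, 14 → 5
27 → 23, 22, 19, 14 → 4
34 → 23, 22, 19, 14 → 4
23 → 22, 19, 14 → 3
22 → 19, 14 → 2
19 → 14 → 1
14 → none → 0
Sum: 5 + 4 + 4 + 3 + 2 + 1 + 0 = 19

19 inversions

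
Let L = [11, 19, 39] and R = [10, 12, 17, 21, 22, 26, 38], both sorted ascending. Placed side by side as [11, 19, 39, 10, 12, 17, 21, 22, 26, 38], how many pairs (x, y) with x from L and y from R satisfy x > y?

11 split inversions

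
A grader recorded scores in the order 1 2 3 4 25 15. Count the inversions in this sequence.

Element-by-element contributions:
1 → none → 0
2 → none → 0
3 → none → 0
4 → none → 0
25 → 15 → 1
15 → none → 0
Sum: 0 + 0 + 0 + 0 + 1 + 0 = 1

1 inversion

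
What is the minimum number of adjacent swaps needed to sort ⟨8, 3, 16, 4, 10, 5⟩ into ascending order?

Swaps: 7

Minimum adjacent swaps = number of inversions (each swap of adjacent out-of-order elements removes one inversion and no swap can remove more).
Count inversions — for each element, later elements that are smaller:
8: 3, 4, 5 → 3
3: none → 0
16: 4, 10, 5 → 3
4: none → 0
10: 5 → 1
5: none → 0
Total inversions: 3 + 0 + 3 + 0 + 1 + 0 = 7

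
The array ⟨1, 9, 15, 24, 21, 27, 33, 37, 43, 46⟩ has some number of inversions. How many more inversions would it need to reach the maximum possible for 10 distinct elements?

Maximum inversions for 10 distinct elements is C(10, 2) = 10·9/2 = 45.
Current inversions — for each element, count later smaller elements:
1: 0
9: 0
15: 0
24: 1
21: 0
27: 0
33: 0
37: 0
43: 0
46: 0
Current total: 0 + 0 + 0 + 1 + 0 + 0 + 0 + 0 + 0 + 0 = 1
Shortfall: 45 − 1 = 44

44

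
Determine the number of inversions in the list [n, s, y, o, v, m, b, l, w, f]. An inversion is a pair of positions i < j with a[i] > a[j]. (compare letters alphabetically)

29

Element-by-element contributions:
n → m, b, l, f → 4
s → o, m, b, l, f → 5
y → o, v, m, b, l, w, f → 7
o → m, b, l, f → 4
v → m, b, l, f → 4
m → b, l, f → 3
b → none → 0
l → f → 1
w → f → 1
f → none → 0
Sum: 4 + 5 + 7 + 4 + 4 + 3 + 0 + 1 + 1 + 0 = 29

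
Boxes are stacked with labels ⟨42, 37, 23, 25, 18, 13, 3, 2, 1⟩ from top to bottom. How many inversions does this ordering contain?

There are 35 inversions.

Sweep left to right; for each value list the smaller values that follow it:
42: 8
37: 7
23: 5
25: 5
18: 4
13: 3
3: 2
2: 1
1: 0
Sum: 8 + 7 + 5 + 5 + 4 + 3 + 2 + 1 + 0 = 35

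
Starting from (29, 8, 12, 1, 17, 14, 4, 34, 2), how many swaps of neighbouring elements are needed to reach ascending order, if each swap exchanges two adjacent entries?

The minimum number of adjacent swaps to sort an array equals its inversion count, since every such swap removes exactly one inversion.
Count inversions — for each element, later elements that are smaller:
29: 8, 12, 1, 17, 14, 4, 2 → 7
8: 1, 4, 2 → 3
12: 1, 4, 2 → 3
1: none → 0
17: 14, 4, 2 → 3
14: 4, 2 → 2
4: 2 → 1
34: 2 → 1
2: none → 0
Total inversions: 7 + 3 + 3 + 0 + 3 + 2 + 1 + 1 + 0 = 20

20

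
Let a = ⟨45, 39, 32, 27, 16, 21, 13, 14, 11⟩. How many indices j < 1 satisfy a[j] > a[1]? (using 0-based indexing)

The element at index 1 is 39.
Elements before it: 45
Those larger than 39: 45

1 such element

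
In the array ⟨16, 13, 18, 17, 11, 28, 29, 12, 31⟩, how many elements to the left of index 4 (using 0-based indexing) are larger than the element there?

The element at index 4 is 11.
Elements before it: 16, 13, 18, 17
Those larger than 11: 16, 13, 18, 17

4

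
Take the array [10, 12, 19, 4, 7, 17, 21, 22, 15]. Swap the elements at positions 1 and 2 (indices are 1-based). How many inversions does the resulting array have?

12

Positions 1 and 2 hold 10 and 12; after swapping, the array is [12, 10, 19, 4, 7, 17, 21, 22, 15].
Element-by-element contributions:
12: 3
10: 2
19: 4
4: 0
7: 0
17: 1
21: 1
22: 1
15: 0
Sum: 3 + 2 + 4 + 0 + 0 + 1 + 1 + 1 + 0 = 12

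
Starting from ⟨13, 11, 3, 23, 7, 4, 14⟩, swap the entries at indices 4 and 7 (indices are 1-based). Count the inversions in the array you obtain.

Positions 4 and 7 hold 23 and 14; after swapping, the array is [13, 11, 3, 14, 7, 4, 23].
Element-by-element contributions:
13 → 11, 3, 7, 4 → 4
11 → 3, 7, 4 → 3
3 → none → 0
14 → 7, 4 → 2
7 → 4 → 1
4 → none → 0
23 → none → 0
Sum: 4 + 3 + 0 + 2 + 1 + 0 + 0 = 10

10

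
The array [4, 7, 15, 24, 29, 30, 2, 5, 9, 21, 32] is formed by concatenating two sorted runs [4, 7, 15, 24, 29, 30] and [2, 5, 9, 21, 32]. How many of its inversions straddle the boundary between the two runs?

Take each right-half value and tally the left-half values above it:
r = 2: 4, 7, 15, 24, 29, 30 → 6
r = 5: 7, 15, 24, 29, 30 → 5
r = 9: 15, 24, 29, 30 → 4
r = 21: 24, 29, 30 → 3
r = 32: none → 0
Cross-inversions: 6 + 5 + 4 + 3 + 0 = 18

18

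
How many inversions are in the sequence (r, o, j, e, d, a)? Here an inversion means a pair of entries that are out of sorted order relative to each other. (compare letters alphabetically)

For each element, count later entries that are smaller:
r: 5
o: 4
j: 3
e: 2
d: 1
a: 0
Sum: 5 + 4 + 3 + 2 + 1 + 0 = 15

15 out-of-order pairs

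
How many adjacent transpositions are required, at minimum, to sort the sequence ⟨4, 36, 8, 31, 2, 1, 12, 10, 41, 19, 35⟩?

21

Each adjacent swap fixes exactly one inversion, so the minimum swap count equals the number of inversions.
Count inversions — for each element, later elements that are smaller:
4: 2, 1 → 2
36: 8, 31, 2, 1, 12, 10, 19, 35 → 8
8: 2, 1 → 2
31: 2, 1, 12, 10, 19 → 5
2: 1 → 1
1: none → 0
12: 10 → 1
10: none → 0
41: 19, 35 → 2
19: none → 0
35: none → 0
Total inversions: 2 + 8 + 2 + 5 + 1 + 0 + 1 + 0 + 2 + 0 + 0 = 21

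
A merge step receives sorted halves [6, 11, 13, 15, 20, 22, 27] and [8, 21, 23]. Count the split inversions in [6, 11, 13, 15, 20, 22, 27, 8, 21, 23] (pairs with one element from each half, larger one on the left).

9 cross-inversions

For each element r of the right run, count left-run elements greater than r:
r = 8: 11, 13, 15, 20, 22, 27 → 6
r = 21: 22, 27 → 2
r = 23: 27 → 1
Cross-inversions: 6 + 2 + 1 = 9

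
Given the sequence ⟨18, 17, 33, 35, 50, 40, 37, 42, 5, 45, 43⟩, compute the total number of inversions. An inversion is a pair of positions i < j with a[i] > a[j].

There are 16 inversions.

Count, for each position, how many later elements it exceeds:
18: 2
17: 1
33: 1
35: 1
50: 6
40: 2
37: 1
42: 1
5: 0
45: 1
43: 0
Sum: 2 + 1 + 1 + 1 + 6 + 2 + 1 + 1 + 0 + 1 + 0 = 16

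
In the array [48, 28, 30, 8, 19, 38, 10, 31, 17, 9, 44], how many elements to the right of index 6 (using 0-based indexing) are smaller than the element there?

1 such element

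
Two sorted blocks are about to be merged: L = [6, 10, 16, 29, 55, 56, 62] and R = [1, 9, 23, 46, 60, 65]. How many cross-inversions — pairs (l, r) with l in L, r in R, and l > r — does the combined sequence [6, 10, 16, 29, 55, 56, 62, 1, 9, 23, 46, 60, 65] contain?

21

Take each right-half value and tally the left-half values above it:
r = 1: 6, 10, 16, 29, 55, 56, 62 → 7
r = 9: 10, 16, 29, 55, 56, 62 → 6
r = 23: 29, 55, 56, 62 → 4
r = 46: 55, 56, 62 → 3
r = 60: 62 → 1
r = 65: none → 0
Cross-inversions: 7 + 6 + 4 + 3 + 1 + 0 = 21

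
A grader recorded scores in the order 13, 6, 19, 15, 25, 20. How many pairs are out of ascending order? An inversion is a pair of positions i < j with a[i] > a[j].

Out-of-order index pairs (1-indexed):
(1,2): 13 > 6
(3,4): 19 > 15
(5,6): 25 > 20
That's 3 pairs.

3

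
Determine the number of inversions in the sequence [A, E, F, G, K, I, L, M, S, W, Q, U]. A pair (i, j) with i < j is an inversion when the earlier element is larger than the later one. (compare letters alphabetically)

4 inversions

Sweep left to right; for each value list the smaller values that follow it:
A → none → 0
E → none → 0
F → none → 0
G → none → 0
K → I → 1
I → none → 0
L → none → 0
M → none → 0
S → Q → 1
W → Q, U → 2
Q → none → 0
U → none → 0
Sum: 0 + 0 + 0 + 0 + 1 + 0 + 0 + 0 + 1 + 2 + 0 + 0 = 4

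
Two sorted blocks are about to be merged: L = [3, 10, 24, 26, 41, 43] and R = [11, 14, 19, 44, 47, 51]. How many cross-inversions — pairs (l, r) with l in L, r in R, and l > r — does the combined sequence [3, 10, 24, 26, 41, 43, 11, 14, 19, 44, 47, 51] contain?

Count, for every r in R, how many entries of L exceed r:
r = 11: 24, 26, 41, 43 → 4
r = 14: 24, 26, 41, 43 → 4
r = 19: 24, 26, 41, 43 → 4
r = 44: none → 0
r = 47: none → 0
r = 51: none → 0
Cross-inversions: 4 + 4 + 4 + 0 + 0 + 0 = 12

12 split inversions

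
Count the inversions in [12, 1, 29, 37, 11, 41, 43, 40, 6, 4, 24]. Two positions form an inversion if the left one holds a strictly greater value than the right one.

For each element, count later entries that are smaller:
12 → 1, 11, 6, 4 → 4
1 → none → 0
29 → 11, 6, 4, 24 → 4
37 → 11, 6, 4, 24 → 4
11 → 6, 4 → 2
41 → 40, 6, 4, 24 → 4
43 → 40, 6, 4, 24 → 4
40 → 6, 4, 24 → 3
6 → 4 → 1
4 → none → 0
24 → none → 0
Sum: 4 + 0 + 4 + 4 + 2 + 4 + 4 + 3 + 1 + 0 + 0 = 26

26 out-of-order pairs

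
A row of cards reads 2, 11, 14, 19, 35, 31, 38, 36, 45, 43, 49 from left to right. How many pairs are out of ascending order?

Out-of-order pairs: 3

Sweep left to right; for each value list the smaller values that follow it:
2: 0
11: 0
14: 0
19: 0
35: 1
31: 0
38: 1
36: 0
45: 1
43: 0
49: 0
Sum: 0 + 0 + 0 + 0 + 1 + 0 + 1 + 0 + 1 + 0 + 0 = 3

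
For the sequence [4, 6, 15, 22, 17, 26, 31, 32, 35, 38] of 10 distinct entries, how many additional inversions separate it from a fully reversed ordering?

44

Maximum inversions for 10 distinct elements is C(10, 2) = 10·9/2 = 45.
Current inversions — for each element, count later smaller elements:
4: 0
6: 0
15: 0
22: 1
17: 0
26: 0
31: 0
32: 0
35: 0
38: 0
Current total: 0 + 0 + 0 + 1 + 0 + 0 + 0 + 0 + 0 + 0 = 1
Shortfall: 45 − 1 = 44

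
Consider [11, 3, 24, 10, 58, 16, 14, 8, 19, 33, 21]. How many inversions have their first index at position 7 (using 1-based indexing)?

1

The element at index 7 is 14.
Elements after it: 8, 19, 33, 21
Those smaller than 14: 8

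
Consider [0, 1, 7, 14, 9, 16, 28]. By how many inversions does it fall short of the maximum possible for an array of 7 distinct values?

20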